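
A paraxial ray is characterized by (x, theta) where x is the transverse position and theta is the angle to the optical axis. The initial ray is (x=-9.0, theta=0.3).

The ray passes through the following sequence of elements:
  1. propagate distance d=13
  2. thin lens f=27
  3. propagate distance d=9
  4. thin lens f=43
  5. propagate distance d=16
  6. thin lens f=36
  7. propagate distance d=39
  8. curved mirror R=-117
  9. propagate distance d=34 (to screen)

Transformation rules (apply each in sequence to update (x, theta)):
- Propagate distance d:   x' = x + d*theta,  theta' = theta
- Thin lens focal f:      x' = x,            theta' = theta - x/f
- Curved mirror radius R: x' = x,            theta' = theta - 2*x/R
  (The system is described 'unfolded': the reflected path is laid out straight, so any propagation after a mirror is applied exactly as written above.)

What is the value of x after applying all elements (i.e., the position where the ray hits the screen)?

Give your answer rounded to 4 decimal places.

Answer: 40.3824

Derivation:
Initial: x=-9.0000 theta=0.3000
After 1 (propagate distance d=13): x=-5.1000 theta=0.3000
After 2 (thin lens f=27): x=-5.1000 theta=22/45 (≈0.4889)
After 3 (propagate distance d=9): x=-0.7000 theta=22/45 (≈0.4889)
After 4 (thin lens f=43): x=-0.7000 theta=391/774 (≈0.5052)
After 5 (propagate distance d=16): x=28571/3870 (≈7.3827) theta=391/774 (≈0.5052)
After 6 (thin lens f=36): x=28571/3870 (≈7.3827) theta=41809/139320 (≈0.3001)
After 7 (propagate distance d=39): x=886369/46440 (≈19.0863) theta=41809/139320 (≈0.3001)
After 8 (curved mirror R=-117): x=886369/46440 (≈19.0863) theta=3403289/5433480 (≈0.6264)
After 9 (propagate distance d=34 (to screen)): x=219416999/5433480 (≈40.3824) theta=3403289/5433480 (≈0.6264)
Rounded to 4 decimal places: x = 40.3824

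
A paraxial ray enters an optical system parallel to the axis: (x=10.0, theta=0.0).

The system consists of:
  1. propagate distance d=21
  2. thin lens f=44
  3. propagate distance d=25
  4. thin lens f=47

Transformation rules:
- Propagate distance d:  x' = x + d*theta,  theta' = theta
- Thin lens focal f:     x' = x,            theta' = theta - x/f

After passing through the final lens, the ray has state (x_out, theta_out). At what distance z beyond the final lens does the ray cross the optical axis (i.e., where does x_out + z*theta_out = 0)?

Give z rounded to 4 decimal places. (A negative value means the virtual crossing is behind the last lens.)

Initial: x=10.0000 theta=0.0000
After 1 (propagate distance d=21): x=10.0000 theta=0.0000
After 2 (thin lens f=44): x=10.0000 theta=-5/22 (≈-0.2273)
After 3 (propagate distance d=25): x=95/22 (≈4.3182) theta=-5/22 (≈-0.2273)
After 4 (thin lens f=47): x=95/22 (≈4.3182) theta=-15/47 (≈-0.3191)
z_focus = -x_out/theta_out = -(95/22)/(-15/47) = 893/66 ≈ 13.5303
Rounded to 4 decimal places: z = 13.5303

Answer: 13.5303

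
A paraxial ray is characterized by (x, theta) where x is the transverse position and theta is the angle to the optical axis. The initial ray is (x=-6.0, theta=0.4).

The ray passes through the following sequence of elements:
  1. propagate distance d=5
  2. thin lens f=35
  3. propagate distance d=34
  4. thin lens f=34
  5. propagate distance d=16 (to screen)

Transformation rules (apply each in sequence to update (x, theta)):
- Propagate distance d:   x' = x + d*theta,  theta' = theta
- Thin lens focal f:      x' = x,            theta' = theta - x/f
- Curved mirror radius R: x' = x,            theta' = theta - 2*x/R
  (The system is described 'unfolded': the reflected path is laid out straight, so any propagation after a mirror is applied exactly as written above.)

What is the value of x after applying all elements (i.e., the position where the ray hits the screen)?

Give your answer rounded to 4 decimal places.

Answer: 15.3681

Derivation:
Initial: x=-6.0000 theta=0.4000
After 1 (propagate distance d=5): x=-4.0000 theta=0.4000
After 2 (thin lens f=35): x=-4.0000 theta=18/35 (≈0.5143)
After 3 (propagate distance d=34): x=472/35 (≈13.4857) theta=18/35 (≈0.5143)
After 4 (thin lens f=34): x=472/35 (≈13.4857) theta=2/17 (≈0.1176)
After 5 (propagate distance d=16 (to screen)): x=9144/595 (≈15.3681) theta=2/17 (≈0.1176)
Rounded to 4 decimal places: x = 15.3681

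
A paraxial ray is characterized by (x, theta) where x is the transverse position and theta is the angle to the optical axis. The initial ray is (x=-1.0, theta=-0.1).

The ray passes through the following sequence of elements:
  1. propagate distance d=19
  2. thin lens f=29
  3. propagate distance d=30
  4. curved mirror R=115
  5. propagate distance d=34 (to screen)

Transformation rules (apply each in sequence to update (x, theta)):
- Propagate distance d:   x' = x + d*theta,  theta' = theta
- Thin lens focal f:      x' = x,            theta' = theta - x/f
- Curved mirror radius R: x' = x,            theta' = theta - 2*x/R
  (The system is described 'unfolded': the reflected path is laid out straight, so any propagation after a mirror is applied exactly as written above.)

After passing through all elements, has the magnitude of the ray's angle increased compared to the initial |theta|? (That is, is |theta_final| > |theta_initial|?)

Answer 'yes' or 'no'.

Initial: x=-1.0000 theta=-0.1000
After 1 (propagate distance d=19): x=-2.9000 theta=-0.1000
After 2 (thin lens f=29): x=-2.9000 theta=0.0000
After 3 (propagate distance d=30): x=-2.9000 theta=0.0000
After 4 (curved mirror R=115): x=-2.9000 theta=29/575 (≈0.0504)
After 5 (propagate distance d=34 (to screen)): x=-1363/1150 (≈-1.1852) theta=29/575 (≈0.0504)
|theta_initial|=0.1000 |theta_final|=29/575 (≈0.0504) -> not increased

Answer: no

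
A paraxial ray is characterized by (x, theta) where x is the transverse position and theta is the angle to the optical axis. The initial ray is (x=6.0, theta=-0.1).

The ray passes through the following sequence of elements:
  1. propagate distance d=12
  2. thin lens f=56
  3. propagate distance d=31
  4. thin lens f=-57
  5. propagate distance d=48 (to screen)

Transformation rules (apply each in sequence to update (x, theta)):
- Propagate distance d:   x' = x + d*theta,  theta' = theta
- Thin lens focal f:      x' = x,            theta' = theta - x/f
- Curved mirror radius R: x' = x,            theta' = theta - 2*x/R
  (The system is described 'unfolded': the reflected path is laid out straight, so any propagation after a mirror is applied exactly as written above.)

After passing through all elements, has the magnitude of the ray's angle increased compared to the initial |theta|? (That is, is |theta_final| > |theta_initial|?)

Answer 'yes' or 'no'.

Answer: yes

Derivation:
Initial: x=6.0000 theta=-0.1000
After 1 (propagate distance d=12): x=4.8000 theta=-0.1000
After 2 (thin lens f=56): x=4.8000 theta=-13/70 (≈-0.1857)
After 3 (propagate distance d=31): x=-67/70 (≈-0.9571) theta=-13/70 (≈-0.1857)
After 4 (thin lens f=-57): x=-67/70 (≈-0.9571) theta=-404/1995 (≈-0.2025)
After 5 (propagate distance d=48 (to screen)): x=-14201/1330 (≈-10.6774) theta=-404/1995 (≈-0.2025)
|theta_initial|=0.1000 |theta_final|=404/1995 (≈0.2025) -> increased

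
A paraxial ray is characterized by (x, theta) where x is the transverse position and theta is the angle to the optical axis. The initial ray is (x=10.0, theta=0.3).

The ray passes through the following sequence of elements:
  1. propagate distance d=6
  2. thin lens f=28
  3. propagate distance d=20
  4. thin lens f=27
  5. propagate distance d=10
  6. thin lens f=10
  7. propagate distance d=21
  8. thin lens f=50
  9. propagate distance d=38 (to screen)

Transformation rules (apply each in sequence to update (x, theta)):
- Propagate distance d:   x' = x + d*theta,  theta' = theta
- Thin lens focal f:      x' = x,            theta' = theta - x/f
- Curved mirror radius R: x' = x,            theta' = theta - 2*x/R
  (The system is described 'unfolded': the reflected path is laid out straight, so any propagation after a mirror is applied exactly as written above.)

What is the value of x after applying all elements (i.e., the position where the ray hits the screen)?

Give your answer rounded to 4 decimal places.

Answer: -39.2099

Derivation:
Initial: x=10.0000 theta=0.3000
After 1 (propagate distance d=6): x=11.8000 theta=0.3000
After 2 (thin lens f=28): x=11.8000 theta=-17/140 (≈-0.1214)
After 3 (propagate distance d=20): x=328/35 (≈9.3714) theta=-17/140 (≈-0.1214)
After 4 (thin lens f=27): x=328/35 (≈9.3714) theta=-253/540 (≈-0.4685)
After 5 (propagate distance d=10): x=8857/1890 (≈4.6862) theta=-253/540 (≈-0.4685)
After 6 (thin lens f=10): x=8857/1890 (≈4.6862) theta=-164/175 (≈-0.9371)
After 7 (propagate distance d=21): x=-141691/9450 (≈-14.9938) theta=-164/175 (≈-0.9371)
After 8 (thin lens f=50): x=-141691/9450 (≈-14.9938) theta=-301109/472500 (≈-0.6373)
After 9 (propagate distance d=38 (to screen)): x=-1543891/39375 (≈-39.2099) theta=-301109/472500 (≈-0.6373)
Rounded to 4 decimal places: x = -39.2099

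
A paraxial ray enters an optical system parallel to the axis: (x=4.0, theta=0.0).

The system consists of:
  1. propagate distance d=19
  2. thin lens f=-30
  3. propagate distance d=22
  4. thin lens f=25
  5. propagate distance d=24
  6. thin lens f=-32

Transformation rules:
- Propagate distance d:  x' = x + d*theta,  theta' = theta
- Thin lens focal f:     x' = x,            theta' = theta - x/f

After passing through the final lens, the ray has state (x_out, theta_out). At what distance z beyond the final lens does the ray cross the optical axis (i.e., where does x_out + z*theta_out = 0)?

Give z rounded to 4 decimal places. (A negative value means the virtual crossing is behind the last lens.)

Answer: 98.4151

Derivation:
Initial: x=4.0000 theta=0.0000
After 1 (propagate distance d=19): x=4.0000 theta=0.0000
After 2 (thin lens f=-30): x=4.0000 theta=2/15 (≈0.1333)
After 3 (propagate distance d=22): x=104/15 (≈6.9333) theta=2/15 (≈0.1333)
After 4 (thin lens f=25): x=104/15 (≈6.9333) theta=-0.1440
After 5 (propagate distance d=24): x=1304/375 (≈3.4773) theta=-0.1440
After 6 (thin lens f=-32): x=1304/375 (≈3.4773) theta=-53/1500 (≈-0.0353)
z_focus = -x_out/theta_out = -(1304/375)/(-53/1500) = 5216/53 ≈ 98.4151
Rounded to 4 decimal places: z = 98.4151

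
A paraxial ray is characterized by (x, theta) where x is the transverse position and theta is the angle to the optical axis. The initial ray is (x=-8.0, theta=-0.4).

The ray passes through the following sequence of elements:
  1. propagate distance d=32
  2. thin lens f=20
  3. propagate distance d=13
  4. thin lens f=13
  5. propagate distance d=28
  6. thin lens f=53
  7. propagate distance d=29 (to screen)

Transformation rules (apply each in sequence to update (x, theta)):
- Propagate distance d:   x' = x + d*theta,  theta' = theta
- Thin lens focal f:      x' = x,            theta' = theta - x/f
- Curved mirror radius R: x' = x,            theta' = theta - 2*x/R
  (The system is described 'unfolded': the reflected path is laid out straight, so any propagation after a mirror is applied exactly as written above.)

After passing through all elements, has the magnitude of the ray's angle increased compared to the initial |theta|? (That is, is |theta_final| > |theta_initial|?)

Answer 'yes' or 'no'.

Answer: yes

Derivation:
Initial: x=-8.0000 theta=-0.4000
After 1 (propagate distance d=32): x=-20.8000 theta=-0.4000
After 2 (thin lens f=20): x=-20.8000 theta=0.6400
After 3 (propagate distance d=13): x=-12.4800 theta=0.6400
After 4 (thin lens f=13): x=-12.4800 theta=1.6000
After 5 (propagate distance d=28): x=32.3200 theta=1.6000
After 6 (thin lens f=53): x=32.3200 theta=1312/1325 (≈0.9902)
After 7 (propagate distance d=29 (to screen)): x=80872/1325 (≈61.0355) theta=1312/1325 (≈0.9902)
|theta_initial|=0.4000 |theta_final|=1312/1325 (≈0.9902) -> increased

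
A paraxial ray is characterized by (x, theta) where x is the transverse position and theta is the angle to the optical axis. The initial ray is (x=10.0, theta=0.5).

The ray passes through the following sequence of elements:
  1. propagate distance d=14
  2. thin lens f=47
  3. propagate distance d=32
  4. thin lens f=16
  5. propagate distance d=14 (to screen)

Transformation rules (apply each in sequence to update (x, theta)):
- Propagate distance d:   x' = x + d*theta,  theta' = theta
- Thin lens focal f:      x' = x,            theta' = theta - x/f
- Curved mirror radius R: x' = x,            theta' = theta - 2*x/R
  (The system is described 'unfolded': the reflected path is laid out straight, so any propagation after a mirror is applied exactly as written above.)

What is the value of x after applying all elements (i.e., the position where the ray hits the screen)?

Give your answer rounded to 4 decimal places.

Answer: 4.6144

Derivation:
Initial: x=10.0000 theta=0.5000
After 1 (propagate distance d=14): x=17.0000 theta=0.5000
After 2 (thin lens f=47): x=17.0000 theta=13/94 (≈0.1383)
After 3 (propagate distance d=32): x=1007/47 (≈21.4255) theta=13/94 (≈0.1383)
After 4 (thin lens f=16): x=1007/47 (≈21.4255) theta=-903/752 (≈-1.2008)
After 5 (propagate distance d=14 (to screen)): x=1735/376 (≈4.6144) theta=-903/752 (≈-1.2008)
Rounded to 4 decimal places: x = 4.6144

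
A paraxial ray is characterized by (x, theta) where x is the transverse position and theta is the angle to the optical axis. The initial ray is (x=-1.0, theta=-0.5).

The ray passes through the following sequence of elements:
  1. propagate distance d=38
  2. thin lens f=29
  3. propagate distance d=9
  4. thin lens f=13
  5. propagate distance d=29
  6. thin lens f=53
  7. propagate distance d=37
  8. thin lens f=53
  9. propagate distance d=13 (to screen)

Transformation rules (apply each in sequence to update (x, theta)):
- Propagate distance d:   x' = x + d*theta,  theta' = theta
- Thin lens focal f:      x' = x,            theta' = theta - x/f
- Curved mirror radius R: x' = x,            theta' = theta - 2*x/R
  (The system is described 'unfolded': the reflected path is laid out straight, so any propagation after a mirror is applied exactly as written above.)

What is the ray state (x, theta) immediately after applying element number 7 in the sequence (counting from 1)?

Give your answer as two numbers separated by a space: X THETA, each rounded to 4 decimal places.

Initial: x=-1.0000 theta=-0.5000
After 1 (propagate distance d=38): x=-20.0000 theta=-0.5000
After 2 (thin lens f=29): x=-20.0000 theta=11/58 (≈0.1897)
After 3 (propagate distance d=9): x=-1061/58 (≈-18.2931) theta=11/58 (≈0.1897)
After 4 (thin lens f=13): x=-1061/58 (≈-18.2931) theta=602/377 (≈1.5968)
After 5 (propagate distance d=29): x=21123/754 (≈28.0146) theta=602/377 (≈1.5968)
After 6 (thin lens f=53): x=21123/754 (≈28.0146) theta=42689/39962 (≈1.0682)
After 7 (propagate distance d=37): x=1349506/19981 (≈67.5395) theta=42689/39962 (≈1.0682)
Rounded to 4 decimal places: x = 67.5395, theta = 1.0682

Answer: 67.5395 1.0682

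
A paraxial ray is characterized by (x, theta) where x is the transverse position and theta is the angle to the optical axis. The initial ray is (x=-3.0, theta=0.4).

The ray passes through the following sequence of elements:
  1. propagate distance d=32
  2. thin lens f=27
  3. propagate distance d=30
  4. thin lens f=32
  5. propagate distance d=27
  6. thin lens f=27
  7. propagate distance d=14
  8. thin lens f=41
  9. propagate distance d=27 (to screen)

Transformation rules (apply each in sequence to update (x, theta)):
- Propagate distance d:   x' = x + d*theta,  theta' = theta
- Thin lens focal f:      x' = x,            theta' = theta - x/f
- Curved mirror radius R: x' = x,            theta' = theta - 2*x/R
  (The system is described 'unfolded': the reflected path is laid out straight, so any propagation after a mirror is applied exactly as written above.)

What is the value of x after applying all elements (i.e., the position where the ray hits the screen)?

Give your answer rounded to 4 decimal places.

Answer: -11.9194

Derivation:
Initial: x=-3.0000 theta=0.4000
After 1 (propagate distance d=32): x=9.8000 theta=0.4000
After 2 (thin lens f=27): x=9.8000 theta=1/27 (≈0.0370)
After 3 (propagate distance d=30): x=491/45 (≈10.9111) theta=1/27 (≈0.0370)
After 4 (thin lens f=32): x=491/45 (≈10.9111) theta=-1313/4320 (≈-0.3039)
After 5 (propagate distance d=27): x=779/288 (≈2.7049) theta=-1313/4320 (≈-0.3039)
After 6 (thin lens f=27): x=779/288 (≈2.7049) theta=-491/1215 (≈-0.4041)
After 7 (propagate distance d=14): x=-114803/38880 (≈-2.9528) theta=-491/1215 (≈-0.4041)
After 8 (thin lens f=41): x=-114803/38880 (≈-2.9528) theta=-19607/59040 (≈-0.3321)
After 9 (propagate distance d=27 (to screen)): x=-9500213/797040 (≈-11.9194) theta=-19607/59040 (≈-0.3321)
Rounded to 4 decimal places: x = -11.9194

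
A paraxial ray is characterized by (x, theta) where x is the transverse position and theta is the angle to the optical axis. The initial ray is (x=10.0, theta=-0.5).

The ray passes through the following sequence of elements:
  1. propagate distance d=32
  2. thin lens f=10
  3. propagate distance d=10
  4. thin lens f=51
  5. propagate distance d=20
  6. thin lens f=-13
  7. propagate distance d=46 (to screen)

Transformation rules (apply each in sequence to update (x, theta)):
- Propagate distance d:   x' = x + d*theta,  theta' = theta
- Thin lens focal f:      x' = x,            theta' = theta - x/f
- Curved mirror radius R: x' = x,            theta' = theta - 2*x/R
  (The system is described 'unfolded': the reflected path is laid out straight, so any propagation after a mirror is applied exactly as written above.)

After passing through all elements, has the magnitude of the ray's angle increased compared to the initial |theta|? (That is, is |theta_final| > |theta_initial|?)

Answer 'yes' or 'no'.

Initial: x=10.0000 theta=-0.5000
After 1 (propagate distance d=32): x=-6.0000 theta=-0.5000
After 2 (thin lens f=10): x=-6.0000 theta=0.1000
After 3 (propagate distance d=10): x=-5.0000 theta=0.1000
After 4 (thin lens f=51): x=-5.0000 theta=101/510 (≈0.1980)
After 5 (propagate distance d=20): x=-53/51 (≈-1.0392) theta=101/510 (≈0.1980)
After 6 (thin lens f=-13): x=-53/51 (≈-1.0392) theta=261/2210 (≈0.1181)
After 7 (propagate distance d=46 (to screen)): x=14564/3315 (≈4.3934) theta=261/2210 (≈0.1181)
|theta_initial|=0.5000 |theta_final|=261/2210 (≈0.1181) -> not increased

Answer: no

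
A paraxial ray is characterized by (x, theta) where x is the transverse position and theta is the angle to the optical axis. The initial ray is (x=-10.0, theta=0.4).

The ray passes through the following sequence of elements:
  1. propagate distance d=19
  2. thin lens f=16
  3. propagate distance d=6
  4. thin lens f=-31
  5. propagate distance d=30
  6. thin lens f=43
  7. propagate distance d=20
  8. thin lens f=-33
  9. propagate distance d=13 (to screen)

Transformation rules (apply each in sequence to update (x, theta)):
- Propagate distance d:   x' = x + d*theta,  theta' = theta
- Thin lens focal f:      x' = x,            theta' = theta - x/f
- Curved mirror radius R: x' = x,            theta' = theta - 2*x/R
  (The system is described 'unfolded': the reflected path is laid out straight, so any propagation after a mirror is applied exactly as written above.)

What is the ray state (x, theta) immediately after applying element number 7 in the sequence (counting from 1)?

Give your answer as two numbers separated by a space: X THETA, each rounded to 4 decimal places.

Initial: x=-10.0000 theta=0.4000
After 1 (propagate distance d=19): x=-2.4000 theta=0.4000
After 2 (thin lens f=16): x=-2.4000 theta=0.5500
After 3 (propagate distance d=6): x=0.9000 theta=0.5500
After 4 (thin lens f=-31): x=0.9000 theta=359/620 (≈0.5790)
After 5 (propagate distance d=30): x=2832/155 (≈18.2710) theta=359/620 (≈0.5790)
After 6 (thin lens f=43): x=2832/155 (≈18.2710) theta=4109/26660 (≈0.1541)
After 7 (propagate distance d=20): x=4591/215 (≈21.3535) theta=4109/26660 (≈0.1541)
Rounded to 4 decimal places: x = 21.3535, theta = 0.1541

Answer: 21.3535 0.1541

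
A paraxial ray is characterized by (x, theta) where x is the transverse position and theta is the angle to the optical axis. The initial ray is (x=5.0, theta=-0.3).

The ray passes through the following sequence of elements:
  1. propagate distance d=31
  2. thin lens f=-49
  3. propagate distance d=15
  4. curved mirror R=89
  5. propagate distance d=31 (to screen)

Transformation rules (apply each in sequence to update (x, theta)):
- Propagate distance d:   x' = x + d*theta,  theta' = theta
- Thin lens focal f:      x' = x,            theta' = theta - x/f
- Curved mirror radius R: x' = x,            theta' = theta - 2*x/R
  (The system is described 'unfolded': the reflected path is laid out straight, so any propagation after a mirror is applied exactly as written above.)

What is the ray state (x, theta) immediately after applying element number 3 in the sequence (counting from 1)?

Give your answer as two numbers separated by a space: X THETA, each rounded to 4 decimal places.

Answer: -10.1163 -0.3878

Derivation:
Initial: x=5.0000 theta=-0.3000
After 1 (propagate distance d=31): x=-4.3000 theta=-0.3000
After 2 (thin lens f=-49): x=-4.3000 theta=-19/49 (≈-0.3878)
After 3 (propagate distance d=15): x=-4957/490 (≈-10.1163) theta=-19/49 (≈-0.3878)
Rounded to 4 decimal places: x = -10.1163, theta = -0.3878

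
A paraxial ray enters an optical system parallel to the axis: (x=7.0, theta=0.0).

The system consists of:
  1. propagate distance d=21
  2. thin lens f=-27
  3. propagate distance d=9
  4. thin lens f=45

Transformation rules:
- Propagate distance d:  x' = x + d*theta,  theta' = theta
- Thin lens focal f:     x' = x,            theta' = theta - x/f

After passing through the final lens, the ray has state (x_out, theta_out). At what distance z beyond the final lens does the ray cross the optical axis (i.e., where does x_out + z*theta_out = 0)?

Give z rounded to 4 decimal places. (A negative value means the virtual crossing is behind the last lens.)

Answer: -180.0000

Derivation:
Initial: x=7.0000 theta=0.0000
After 1 (propagate distance d=21): x=7.0000 theta=0.0000
After 2 (thin lens f=-27): x=7.0000 theta=7/27 (≈0.2593)
After 3 (propagate distance d=9): x=28/3 (≈9.3333) theta=7/27 (≈0.2593)
After 4 (thin lens f=45): x=28/3 (≈9.3333) theta=7/135 (≈0.0519)
z_focus = -x_out/theta_out = -(28/3)/(7/135) = -180.0000
Rounded to 4 decimal places: z = -180.0000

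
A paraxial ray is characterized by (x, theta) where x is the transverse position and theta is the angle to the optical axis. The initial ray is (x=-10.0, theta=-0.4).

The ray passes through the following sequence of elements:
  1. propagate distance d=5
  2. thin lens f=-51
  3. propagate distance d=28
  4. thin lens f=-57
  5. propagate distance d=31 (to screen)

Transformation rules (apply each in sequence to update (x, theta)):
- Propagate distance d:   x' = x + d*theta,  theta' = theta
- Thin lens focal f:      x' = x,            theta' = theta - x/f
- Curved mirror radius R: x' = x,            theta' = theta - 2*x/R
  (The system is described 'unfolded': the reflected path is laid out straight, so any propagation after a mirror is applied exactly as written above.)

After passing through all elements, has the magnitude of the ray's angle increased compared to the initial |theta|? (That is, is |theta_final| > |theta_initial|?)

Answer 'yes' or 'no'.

Answer: yes

Derivation:
Initial: x=-10.0000 theta=-0.4000
After 1 (propagate distance d=5): x=-12.0000 theta=-0.4000
After 2 (thin lens f=-51): x=-12.0000 theta=-54/85 (≈-0.6353)
After 3 (propagate distance d=28): x=-2532/85 (≈-29.7882) theta=-54/85 (≈-0.6353)
After 4 (thin lens f=-57): x=-2532/85 (≈-29.7882) theta=-22/19 (≈-1.1579)
After 5 (propagate distance d=31 (to screen)): x=-106078/1615 (≈-65.6830) theta=-22/19 (≈-1.1579)
|theta_initial|=0.4000 |theta_final|=22/19 (≈1.1579) -> increased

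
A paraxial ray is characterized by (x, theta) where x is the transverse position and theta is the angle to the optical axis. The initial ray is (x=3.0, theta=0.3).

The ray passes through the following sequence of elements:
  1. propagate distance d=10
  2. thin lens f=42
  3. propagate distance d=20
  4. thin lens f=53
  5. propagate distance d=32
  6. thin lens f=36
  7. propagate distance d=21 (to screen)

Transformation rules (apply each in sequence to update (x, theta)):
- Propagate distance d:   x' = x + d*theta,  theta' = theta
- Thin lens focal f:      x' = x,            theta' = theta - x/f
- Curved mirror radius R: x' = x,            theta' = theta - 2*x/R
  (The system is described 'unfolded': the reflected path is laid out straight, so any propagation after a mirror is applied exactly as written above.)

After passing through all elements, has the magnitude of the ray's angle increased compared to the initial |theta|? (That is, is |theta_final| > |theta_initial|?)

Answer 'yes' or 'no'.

Answer: no

Derivation:
Initial: x=3.0000 theta=0.3000
After 1 (propagate distance d=10): x=6.0000 theta=0.3000
After 2 (thin lens f=42): x=6.0000 theta=11/70 (≈0.1571)
After 3 (propagate distance d=20): x=64/7 (≈9.1429) theta=11/70 (≈0.1571)
After 4 (thin lens f=53): x=64/7 (≈9.1429) theta=-57/3710 (≈-0.0154)
After 5 (propagate distance d=32): x=16048/1855 (≈8.6512) theta=-57/3710 (≈-0.0154)
After 6 (thin lens f=36): x=16048/1855 (≈8.6512) theta=-8537/33390 (≈-0.2557)
After 7 (propagate distance d=21 (to screen)): x=36529/11130 (≈3.2820) theta=-8537/33390 (≈-0.2557)
|theta_initial|=0.3000 |theta_final|=8537/33390 (≈0.2557) -> not increased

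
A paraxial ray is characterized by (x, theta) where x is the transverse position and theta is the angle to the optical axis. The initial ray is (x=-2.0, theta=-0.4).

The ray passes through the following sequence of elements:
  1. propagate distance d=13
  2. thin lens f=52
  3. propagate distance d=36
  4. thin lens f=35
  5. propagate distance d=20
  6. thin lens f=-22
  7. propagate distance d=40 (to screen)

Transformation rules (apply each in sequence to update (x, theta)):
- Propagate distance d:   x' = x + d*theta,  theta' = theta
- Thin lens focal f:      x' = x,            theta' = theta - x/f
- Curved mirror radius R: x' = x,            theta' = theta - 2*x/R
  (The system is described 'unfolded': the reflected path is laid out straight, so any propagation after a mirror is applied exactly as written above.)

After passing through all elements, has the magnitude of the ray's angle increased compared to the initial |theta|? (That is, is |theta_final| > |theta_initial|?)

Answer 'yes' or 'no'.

Initial: x=-2.0000 theta=-0.4000
After 1 (propagate distance d=13): x=-7.2000 theta=-0.4000
After 2 (thin lens f=52): x=-7.2000 theta=-17/65 (≈-0.2615)
After 3 (propagate distance d=36): x=-216/13 (≈-16.6154) theta=-17/65 (≈-0.2615)
After 4 (thin lens f=35): x=-216/13 (≈-16.6154) theta=97/455 (≈0.2132)
After 5 (propagate distance d=20): x=-1124/91 (≈-12.3516) theta=97/455 (≈0.2132)
After 6 (thin lens f=-22): x=-1124/91 (≈-12.3516) theta=-249/715 (≈-0.3483)
After 7 (propagate distance d=40 (to screen)): x=-26308/1001 (≈-26.2817) theta=-249/715 (≈-0.3483)
|theta_initial|=0.4000 |theta_final|=249/715 (≈0.3483) -> not increased

Answer: no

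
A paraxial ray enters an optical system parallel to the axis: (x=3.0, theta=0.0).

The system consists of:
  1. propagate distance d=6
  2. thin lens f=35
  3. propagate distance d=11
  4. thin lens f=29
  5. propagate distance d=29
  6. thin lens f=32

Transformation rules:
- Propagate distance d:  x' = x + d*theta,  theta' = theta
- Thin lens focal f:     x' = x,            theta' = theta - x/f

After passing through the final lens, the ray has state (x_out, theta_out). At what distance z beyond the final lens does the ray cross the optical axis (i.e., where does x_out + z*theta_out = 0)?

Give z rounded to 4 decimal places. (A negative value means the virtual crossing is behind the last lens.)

Initial: x=3.0000 theta=0.0000
After 1 (propagate distance d=6): x=3.0000 theta=0.0000
After 2 (thin lens f=35): x=3.0000 theta=-3/35 (≈-0.0857)
After 3 (propagate distance d=11): x=72/35 (≈2.0571) theta=-3/35 (≈-0.0857)
After 4 (thin lens f=29): x=72/35 (≈2.0571) theta=-159/1015 (≈-0.1567)
After 5 (propagate distance d=29): x=-87/35 (≈-2.4857) theta=-159/1015 (≈-0.1567)
After 6 (thin lens f=32): x=-87/35 (≈-2.4857) theta=-513/6496 (≈-0.0790)
z_focus = -x_out/theta_out = -(-87/35)/(-513/6496) = -26912/855 ≈ -31.4760
Rounded to 4 decimal places: z = -31.4760

Answer: -31.4760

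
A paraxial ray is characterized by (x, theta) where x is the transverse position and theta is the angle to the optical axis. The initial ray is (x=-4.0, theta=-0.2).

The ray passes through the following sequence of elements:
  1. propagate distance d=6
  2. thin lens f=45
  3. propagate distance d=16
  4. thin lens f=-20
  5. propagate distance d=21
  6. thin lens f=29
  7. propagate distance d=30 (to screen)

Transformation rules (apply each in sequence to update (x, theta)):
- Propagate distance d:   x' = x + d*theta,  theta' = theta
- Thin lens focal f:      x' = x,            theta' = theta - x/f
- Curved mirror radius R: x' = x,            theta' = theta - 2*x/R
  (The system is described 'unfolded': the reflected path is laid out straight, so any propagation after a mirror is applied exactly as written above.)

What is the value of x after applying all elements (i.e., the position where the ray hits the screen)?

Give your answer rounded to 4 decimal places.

Initial: x=-4.0000 theta=-0.2000
After 1 (propagate distance d=6): x=-5.2000 theta=-0.2000
After 2 (thin lens f=45): x=-5.2000 theta=-19/225 (≈-0.0844)
After 3 (propagate distance d=16): x=-1474/225 (≈-6.5511) theta=-19/225 (≈-0.0844)
After 4 (thin lens f=-20): x=-1474/225 (≈-6.5511) theta=-0.4120
After 5 (propagate distance d=21): x=-34207/2250 (≈-15.2031) theta=-0.4120
After 6 (thin lens f=29): x=-34207/2250 (≈-15.2031) theta=3662/32625 (≈0.1122)
After 7 (propagate distance d=30 (to screen)): x=-772283/65250 (≈-11.8358) theta=3662/32625 (≈0.1122)
Rounded to 4 decimal places: x = -11.8358

Answer: -11.8358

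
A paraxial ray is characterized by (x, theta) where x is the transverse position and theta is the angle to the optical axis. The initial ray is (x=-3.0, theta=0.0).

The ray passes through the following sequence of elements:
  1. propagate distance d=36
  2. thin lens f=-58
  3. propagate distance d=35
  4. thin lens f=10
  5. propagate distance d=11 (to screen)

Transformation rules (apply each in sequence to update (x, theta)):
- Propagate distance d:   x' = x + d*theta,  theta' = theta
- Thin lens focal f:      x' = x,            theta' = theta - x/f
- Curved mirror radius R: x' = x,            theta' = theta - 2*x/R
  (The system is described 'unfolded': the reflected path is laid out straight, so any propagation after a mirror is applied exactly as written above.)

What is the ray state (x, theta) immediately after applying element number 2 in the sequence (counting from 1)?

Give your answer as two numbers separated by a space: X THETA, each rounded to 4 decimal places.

Initial: x=-3.0000 theta=0.0000
After 1 (propagate distance d=36): x=-3.0000 theta=0.0000
After 2 (thin lens f=-58): x=-3.0000 theta=-3/58 (≈-0.0517)
Rounded to 4 decimal places: x = -3.0000, theta = -0.0517

Answer: -3.0000 -0.0517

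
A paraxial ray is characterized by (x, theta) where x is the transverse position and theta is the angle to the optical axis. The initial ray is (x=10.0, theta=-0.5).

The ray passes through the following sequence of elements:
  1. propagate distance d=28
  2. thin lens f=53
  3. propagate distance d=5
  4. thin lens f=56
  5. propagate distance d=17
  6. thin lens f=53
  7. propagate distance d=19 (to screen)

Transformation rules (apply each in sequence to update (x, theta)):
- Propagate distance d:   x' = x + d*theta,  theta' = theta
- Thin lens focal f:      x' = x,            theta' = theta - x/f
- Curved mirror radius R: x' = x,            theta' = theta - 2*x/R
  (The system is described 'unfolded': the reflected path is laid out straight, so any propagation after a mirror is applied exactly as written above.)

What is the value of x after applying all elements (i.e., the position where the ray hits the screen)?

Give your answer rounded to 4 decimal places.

Initial: x=10.0000 theta=-0.5000
After 1 (propagate distance d=28): x=-4.0000 theta=-0.5000
After 2 (thin lens f=53): x=-4.0000 theta=-45/106 (≈-0.4245)
After 3 (propagate distance d=5): x=-649/106 (≈-6.1226) theta=-45/106 (≈-0.4245)
After 4 (thin lens f=56): x=-649/106 (≈-6.1226) theta=-1871/5936 (≈-0.3152)
After 5 (propagate distance d=17): x=-68151/5936 (≈-11.4810) theta=-1871/5936 (≈-0.3152)
After 6 (thin lens f=53): x=-68151/5936 (≈-11.4810) theta=-7753/78652 (≈-0.0986)
After 7 (propagate distance d=19 (to screen)): x=-4201231/314608 (≈-13.3539) theta=-7753/78652 (≈-0.0986)
Rounded to 4 decimal places: x = -13.3539

Answer: -13.3539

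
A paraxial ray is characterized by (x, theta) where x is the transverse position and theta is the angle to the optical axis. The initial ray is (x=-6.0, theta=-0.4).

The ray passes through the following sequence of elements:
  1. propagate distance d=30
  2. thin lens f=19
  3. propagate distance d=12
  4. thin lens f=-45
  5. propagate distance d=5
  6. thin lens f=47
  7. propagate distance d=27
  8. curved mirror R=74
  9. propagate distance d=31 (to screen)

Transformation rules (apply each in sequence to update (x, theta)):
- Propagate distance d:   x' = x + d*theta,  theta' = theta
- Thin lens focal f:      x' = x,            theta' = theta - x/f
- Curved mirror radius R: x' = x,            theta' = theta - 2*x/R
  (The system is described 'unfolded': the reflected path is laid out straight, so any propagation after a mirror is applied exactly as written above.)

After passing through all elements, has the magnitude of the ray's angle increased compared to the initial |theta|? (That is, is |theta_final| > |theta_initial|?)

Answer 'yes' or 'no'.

Answer: yes

Derivation:
Initial: x=-6.0000 theta=-0.4000
After 1 (propagate distance d=30): x=-18.0000 theta=-0.4000
After 2 (thin lens f=19): x=-18.0000 theta=52/95 (≈0.5474)
After 3 (propagate distance d=12): x=-1086/95 (≈-11.4316) theta=52/95 (≈0.5474)
After 4 (thin lens f=-45): x=-1086/95 (≈-11.4316) theta=22/75 (≈0.2933)
After 5 (propagate distance d=5): x=-568/57 (≈-9.9649) theta=22/75 (≈0.2933)
After 6 (thin lens f=47): x=-568/57 (≈-9.9649) theta=11282/22325 (≈0.5054)
After 7 (propagate distance d=27): x=246442/66975 (≈3.6796) theta=11282/22325 (≈0.5054)
After 8 (curved mirror R=74): x=246442/66975 (≈3.6796) theta=10588/26085 (≈0.4059)
After 9 (propagate distance d=31 (to screen)): x=13433338/826025 (≈16.2626) theta=10588/26085 (≈0.4059)
|theta_initial|=0.4000 |theta_final|=10588/26085 (≈0.4059) -> increased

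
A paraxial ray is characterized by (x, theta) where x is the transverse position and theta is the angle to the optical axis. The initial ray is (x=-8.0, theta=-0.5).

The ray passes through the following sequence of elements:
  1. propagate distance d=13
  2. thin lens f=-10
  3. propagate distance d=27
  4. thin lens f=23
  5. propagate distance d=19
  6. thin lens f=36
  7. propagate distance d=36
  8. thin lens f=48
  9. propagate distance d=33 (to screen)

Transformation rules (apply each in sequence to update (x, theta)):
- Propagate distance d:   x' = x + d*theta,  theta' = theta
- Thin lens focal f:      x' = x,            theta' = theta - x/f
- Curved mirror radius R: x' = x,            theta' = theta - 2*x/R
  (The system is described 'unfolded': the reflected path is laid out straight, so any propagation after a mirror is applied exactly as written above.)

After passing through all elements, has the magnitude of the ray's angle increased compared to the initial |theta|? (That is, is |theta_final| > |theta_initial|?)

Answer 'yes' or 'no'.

Initial: x=-8.0000 theta=-0.5000
After 1 (propagate distance d=13): x=-14.5000 theta=-0.5000
After 2 (thin lens f=-10): x=-14.5000 theta=-1.9500
After 3 (propagate distance d=27): x=-67.1500 theta=-1.9500
After 4 (thin lens f=23): x=-67.1500 theta=223/230 (≈0.9696)
After 5 (propagate distance d=19): x=-4483/92 (≈-48.7283) theta=223/230 (≈0.9696)
After 6 (thin lens f=36): x=-4483/92 (≈-48.7283) theta=38471/16560 (≈2.3231)
After 7 (propagate distance d=36): x=4014/115 (≈34.9043) theta=38471/16560 (≈2.3231)
After 8 (thin lens f=48): x=4014/115 (≈34.9043) theta=26429/16560 (≈1.5960)
After 9 (propagate distance d=33 (to screen)): x=21017/240 (≈87.5708) theta=26429/16560 (≈1.5960)
|theta_initial|=0.5000 |theta_final|=26429/16560 (≈1.5960) -> increased

Answer: yes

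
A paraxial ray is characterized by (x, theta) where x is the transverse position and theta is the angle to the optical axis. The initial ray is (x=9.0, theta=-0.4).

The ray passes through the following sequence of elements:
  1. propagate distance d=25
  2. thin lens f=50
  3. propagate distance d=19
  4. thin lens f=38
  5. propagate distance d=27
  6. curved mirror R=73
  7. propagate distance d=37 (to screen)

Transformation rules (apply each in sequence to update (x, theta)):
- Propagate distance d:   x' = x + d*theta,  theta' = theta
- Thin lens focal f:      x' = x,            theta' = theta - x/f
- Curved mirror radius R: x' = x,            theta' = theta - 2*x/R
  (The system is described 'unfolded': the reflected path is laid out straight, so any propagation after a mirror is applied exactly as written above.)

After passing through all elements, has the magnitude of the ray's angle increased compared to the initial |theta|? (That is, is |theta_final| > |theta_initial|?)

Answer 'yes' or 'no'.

Answer: no

Derivation:
Initial: x=9.0000 theta=-0.4000
After 1 (propagate distance d=25): x=-1.0000 theta=-0.4000
After 2 (thin lens f=50): x=-1.0000 theta=-0.3800
After 3 (propagate distance d=19): x=-8.2200 theta=-0.3800
After 4 (thin lens f=38): x=-8.2200 theta=-311/1900 (≈-0.1637)
After 5 (propagate distance d=27): x=-4803/380 (≈-12.6395) theta=-311/1900 (≈-0.1637)
After 6 (curved mirror R=73): x=-4803/380 (≈-12.6395) theta=1333/7300 (≈0.1826)
After 7 (propagate distance d=37 (to screen)): x=-203999/34675 (≈-5.8832) theta=1333/7300 (≈0.1826)
|theta_initial|=0.4000 |theta_final|=1333/7300 (≈0.1826) -> not increased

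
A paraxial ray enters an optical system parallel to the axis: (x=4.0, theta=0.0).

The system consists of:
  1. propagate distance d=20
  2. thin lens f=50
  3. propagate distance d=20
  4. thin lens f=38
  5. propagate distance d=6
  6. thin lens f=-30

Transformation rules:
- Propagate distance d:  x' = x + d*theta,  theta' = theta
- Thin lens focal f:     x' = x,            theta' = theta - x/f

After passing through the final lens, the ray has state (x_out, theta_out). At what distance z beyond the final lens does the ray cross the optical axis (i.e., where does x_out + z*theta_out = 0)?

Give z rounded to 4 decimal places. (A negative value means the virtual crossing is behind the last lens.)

Initial: x=4.0000 theta=0.0000
After 1 (propagate distance d=20): x=4.0000 theta=0.0000
After 2 (thin lens f=50): x=4.0000 theta=-0.0800
After 3 (propagate distance d=20): x=2.4000 theta=-0.0800
After 4 (thin lens f=38): x=2.4000 theta=-68/475 (≈-0.1432)
After 5 (propagate distance d=6): x=732/475 (≈1.5411) theta=-68/475 (≈-0.1432)
After 6 (thin lens f=-30): x=732/475 (≈1.5411) theta=-218/2375 (≈-0.0918)
z_focus = -x_out/theta_out = -(732/475)/(-218/2375) = 1830/109 ≈ 16.7890
Rounded to 4 decimal places: z = 16.7890

Answer: 16.7890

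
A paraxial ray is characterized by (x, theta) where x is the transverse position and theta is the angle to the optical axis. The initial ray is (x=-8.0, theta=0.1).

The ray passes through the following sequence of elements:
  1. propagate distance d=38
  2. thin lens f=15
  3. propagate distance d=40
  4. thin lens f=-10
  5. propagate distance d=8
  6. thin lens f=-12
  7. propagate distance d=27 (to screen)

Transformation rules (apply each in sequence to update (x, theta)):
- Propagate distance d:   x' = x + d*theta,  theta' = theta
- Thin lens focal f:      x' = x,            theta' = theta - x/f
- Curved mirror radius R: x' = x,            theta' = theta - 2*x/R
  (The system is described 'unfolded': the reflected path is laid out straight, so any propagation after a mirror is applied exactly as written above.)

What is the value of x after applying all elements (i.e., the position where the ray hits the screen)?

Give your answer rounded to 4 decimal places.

Answer: 114.1900

Derivation:
Initial: x=-8.0000 theta=0.1000
After 1 (propagate distance d=38): x=-4.2000 theta=0.1000
After 2 (thin lens f=15): x=-4.2000 theta=0.3800
After 3 (propagate distance d=40): x=11.0000 theta=0.3800
After 4 (thin lens f=-10): x=11.0000 theta=1.4800
After 5 (propagate distance d=8): x=22.8400 theta=1.4800
After 6 (thin lens f=-12): x=22.8400 theta=203/60 (≈3.3833)
After 7 (propagate distance d=27 (to screen)): x=114.1900 theta=203/60 (≈3.3833)
Rounded to 4 decimal places: x = 114.1900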